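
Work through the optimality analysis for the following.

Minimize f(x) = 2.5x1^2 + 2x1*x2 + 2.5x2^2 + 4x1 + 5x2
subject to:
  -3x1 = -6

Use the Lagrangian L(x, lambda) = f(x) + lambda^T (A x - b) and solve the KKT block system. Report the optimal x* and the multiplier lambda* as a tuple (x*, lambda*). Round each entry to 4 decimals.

Form the Lagrangian:
  L(x, lambda) = (1/2) x^T Q x + c^T x + lambda^T (A x - b)
Stationarity (grad_x L = 0): Q x + c + A^T lambda = 0.
Primal feasibility: A x = b.

This gives the KKT block system:
  [ Q   A^T ] [ x     ]   [-c ]
  [ A    0  ] [ lambda ] = [ b ]

Solving the linear system:
  x*      = (2, -1.8)
  lambda* = (3.4667)
  f(x*)   = 9.9

x* = (2, -1.8), lambda* = (3.4667)


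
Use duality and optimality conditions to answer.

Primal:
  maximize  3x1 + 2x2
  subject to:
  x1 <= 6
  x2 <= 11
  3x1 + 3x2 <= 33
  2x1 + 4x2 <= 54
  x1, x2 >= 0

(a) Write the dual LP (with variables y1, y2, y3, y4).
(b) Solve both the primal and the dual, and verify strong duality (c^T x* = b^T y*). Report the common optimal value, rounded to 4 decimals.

The standard primal-dual pair for 'max c^T x s.t. A x <= b, x >= 0' is:
  Dual:  min b^T y  s.t.  A^T y >= c,  y >= 0.

So the dual LP is:
  minimize  6y1 + 11y2 + 33y3 + 54y4
  subject to:
    y1 + 3y3 + 2y4 >= 3
    y2 + 3y3 + 4y4 >= 2
    y1, y2, y3, y4 >= 0

Solving the primal: x* = (6, 5).
  primal value c^T x* = 28.
Solving the dual: y* = (1, 0, 0.6667, 0).
  dual value b^T y* = 28.
Strong duality: c^T x* = b^T y*. Confirmed.

28


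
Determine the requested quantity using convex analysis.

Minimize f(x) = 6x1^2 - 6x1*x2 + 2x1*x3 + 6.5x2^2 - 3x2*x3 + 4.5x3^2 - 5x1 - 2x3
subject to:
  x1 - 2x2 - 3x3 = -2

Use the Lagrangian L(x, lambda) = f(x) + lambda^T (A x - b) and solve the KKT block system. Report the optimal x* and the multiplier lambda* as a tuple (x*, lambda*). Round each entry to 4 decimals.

Form the Lagrangian:
  L(x, lambda) = (1/2) x^T Q x + c^T x + lambda^T (A x - b)
Stationarity (grad_x L = 0): Q x + c + A^T lambda = 0.
Primal feasibility: A x = b.

This gives the KKT block system:
  [ Q   A^T ] [ x     ]   [-c ]
  [ A    0  ] [ lambda ] = [ b ]

Solving the linear system:
  x*      = (0.5006, 0.4685, 0.5212)
  lambda* = (0.762)
  f(x*)   = -1.0106

x* = (0.5006, 0.4685, 0.5212), lambda* = (0.762)


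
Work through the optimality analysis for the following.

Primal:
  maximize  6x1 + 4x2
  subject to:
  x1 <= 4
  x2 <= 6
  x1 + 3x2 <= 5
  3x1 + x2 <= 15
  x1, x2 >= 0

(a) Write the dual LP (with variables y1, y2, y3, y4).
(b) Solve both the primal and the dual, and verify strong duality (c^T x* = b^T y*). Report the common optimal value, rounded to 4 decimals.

The standard primal-dual pair for 'max c^T x s.t. A x <= b, x >= 0' is:
  Dual:  min b^T y  s.t.  A^T y >= c,  y >= 0.

So the dual LP is:
  minimize  4y1 + 6y2 + 5y3 + 15y4
  subject to:
    y1 + y3 + 3y4 >= 6
    y2 + 3y3 + y4 >= 4
    y1, y2, y3, y4 >= 0

Solving the primal: x* = (4, 0.3333).
  primal value c^T x* = 25.3333.
Solving the dual: y* = (4.6667, 0, 1.3333, 0).
  dual value b^T y* = 25.3333.
Strong duality: c^T x* = b^T y*. Confirmed.

25.3333


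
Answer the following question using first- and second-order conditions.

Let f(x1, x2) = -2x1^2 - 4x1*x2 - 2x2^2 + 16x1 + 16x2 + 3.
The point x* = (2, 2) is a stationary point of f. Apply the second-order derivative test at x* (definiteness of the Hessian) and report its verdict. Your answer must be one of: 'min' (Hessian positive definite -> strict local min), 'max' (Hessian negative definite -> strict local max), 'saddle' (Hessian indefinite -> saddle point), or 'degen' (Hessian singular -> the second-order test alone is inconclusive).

Compute the Hessian H = grad^2 f:
  H = [[-4, -4], [-4, -4]]
Verify stationarity: grad f(x*) = H x* + g = (0, 0).
Eigenvalues of H: -8, 0.
H has a zero eigenvalue (singular; negative semidefinite but not definite), so H is neither positive definite, negative definite, nor indefinite. The second-order test alone is inconclusive -> degen.
(Indeed, f is constant along the null direction of H through x*, so x* is not a strict local extremum.)

degen


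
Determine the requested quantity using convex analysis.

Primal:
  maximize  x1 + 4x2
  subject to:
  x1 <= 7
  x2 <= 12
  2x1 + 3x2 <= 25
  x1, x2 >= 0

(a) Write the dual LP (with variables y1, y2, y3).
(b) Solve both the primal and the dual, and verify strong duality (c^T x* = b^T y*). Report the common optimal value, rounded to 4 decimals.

The standard primal-dual pair for 'max c^T x s.t. A x <= b, x >= 0' is:
  Dual:  min b^T y  s.t.  A^T y >= c,  y >= 0.

So the dual LP is:
  minimize  7y1 + 12y2 + 25y3
  subject to:
    y1 + 2y3 >= 1
    y2 + 3y3 >= 4
    y1, y2, y3 >= 0

Solving the primal: x* = (0, 8.3333).
  primal value c^T x* = 33.3333.
Solving the dual: y* = (0, 0, 1.3333).
  dual value b^T y* = 33.3333.
Strong duality: c^T x* = b^T y*. Confirmed.

33.3333


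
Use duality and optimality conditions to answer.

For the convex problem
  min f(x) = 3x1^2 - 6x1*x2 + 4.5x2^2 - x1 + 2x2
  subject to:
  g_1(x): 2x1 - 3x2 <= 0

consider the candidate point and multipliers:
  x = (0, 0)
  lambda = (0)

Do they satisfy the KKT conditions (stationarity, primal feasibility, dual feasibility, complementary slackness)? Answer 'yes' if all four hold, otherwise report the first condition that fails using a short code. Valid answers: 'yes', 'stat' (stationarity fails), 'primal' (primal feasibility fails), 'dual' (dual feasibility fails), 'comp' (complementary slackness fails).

Gradient of f: grad f(x) = Q x + c = (-1, 2)
Constraint values g_i(x) = a_i^T x - b_i:
  g_1((0, 0)) = 0
Stationarity residual: grad f(x) + sum_i lambda_i a_i = (-1, 2)
  -> stationarity FAILS
Primal feasibility (all g_i <= 0): OK
Dual feasibility (all lambda_i >= 0): OK
Complementary slackness (lambda_i * g_i(x) = 0 for all i): OK

Verdict: the first failing condition is stationarity -> stat.

stat


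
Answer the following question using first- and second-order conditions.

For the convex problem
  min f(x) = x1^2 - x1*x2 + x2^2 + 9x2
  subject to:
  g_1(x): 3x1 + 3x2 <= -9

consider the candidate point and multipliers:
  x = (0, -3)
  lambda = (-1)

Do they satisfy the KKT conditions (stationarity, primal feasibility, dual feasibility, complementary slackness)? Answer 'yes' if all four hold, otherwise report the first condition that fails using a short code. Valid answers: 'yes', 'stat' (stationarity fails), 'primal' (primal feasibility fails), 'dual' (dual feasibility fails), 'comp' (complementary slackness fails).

Gradient of f: grad f(x) = Q x + c = (3, 3)
Constraint values g_i(x) = a_i^T x - b_i:
  g_1((0, -3)) = 0
Stationarity residual: grad f(x) + sum_i lambda_i a_i = (0, 0)
  -> stationarity OK
Primal feasibility (all g_i <= 0): OK
Dual feasibility (all lambda_i >= 0): FAILS
Complementary slackness (lambda_i * g_i(x) = 0 for all i): OK

Verdict: the first failing condition is dual_feasibility -> dual.

dual


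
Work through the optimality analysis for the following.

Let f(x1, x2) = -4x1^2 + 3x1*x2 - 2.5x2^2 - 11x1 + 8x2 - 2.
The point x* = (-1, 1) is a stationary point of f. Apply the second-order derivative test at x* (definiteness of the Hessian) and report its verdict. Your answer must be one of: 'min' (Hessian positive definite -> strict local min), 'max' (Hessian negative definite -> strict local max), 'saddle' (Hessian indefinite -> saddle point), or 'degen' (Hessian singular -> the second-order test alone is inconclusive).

Compute the Hessian H = grad^2 f:
  H = [[-8, 3], [3, -5]]
Verify stationarity: grad f(x*) = H x* + g = (0, 0).
Eigenvalues of H: -9.8541, -3.1459.
Both eigenvalues < 0, so H is negative definite -> x* is a strict local max.

max


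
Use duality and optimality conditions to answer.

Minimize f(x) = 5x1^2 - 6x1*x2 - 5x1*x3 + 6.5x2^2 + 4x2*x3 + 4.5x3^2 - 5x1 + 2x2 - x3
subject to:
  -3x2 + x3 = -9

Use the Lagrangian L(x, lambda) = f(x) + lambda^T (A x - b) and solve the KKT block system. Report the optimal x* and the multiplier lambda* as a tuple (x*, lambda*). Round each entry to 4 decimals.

Form the Lagrangian:
  L(x, lambda) = (1/2) x^T Q x + c^T x + lambda^T (A x - b)
Stationarity (grad_x L = 0): Q x + c + A^T lambda = 0.
Primal feasibility: A x = b.

This gives the KKT block system:
  [ Q   A^T ] [ x     ]   [-c ]
  [ A    0  ] [ lambda ] = [ b ]

Solving the linear system:
  x*      = (1.5697, 2.6522, -1.0433)
  lambda* = (7.6292)
  f(x*)   = 33.5812

x* = (1.5697, 2.6522, -1.0433), lambda* = (7.6292)


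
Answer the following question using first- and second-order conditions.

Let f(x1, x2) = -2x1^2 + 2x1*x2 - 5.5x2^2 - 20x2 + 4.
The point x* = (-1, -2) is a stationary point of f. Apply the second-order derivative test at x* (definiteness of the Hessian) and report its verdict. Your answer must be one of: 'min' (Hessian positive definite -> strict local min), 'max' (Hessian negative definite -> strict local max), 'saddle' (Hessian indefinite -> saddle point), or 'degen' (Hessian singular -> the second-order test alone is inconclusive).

Compute the Hessian H = grad^2 f:
  H = [[-4, 2], [2, -11]]
Verify stationarity: grad f(x*) = H x* + g = (0, 0).
Eigenvalues of H: -11.5311, -3.4689.
Both eigenvalues < 0, so H is negative definite -> x* is a strict local max.

max


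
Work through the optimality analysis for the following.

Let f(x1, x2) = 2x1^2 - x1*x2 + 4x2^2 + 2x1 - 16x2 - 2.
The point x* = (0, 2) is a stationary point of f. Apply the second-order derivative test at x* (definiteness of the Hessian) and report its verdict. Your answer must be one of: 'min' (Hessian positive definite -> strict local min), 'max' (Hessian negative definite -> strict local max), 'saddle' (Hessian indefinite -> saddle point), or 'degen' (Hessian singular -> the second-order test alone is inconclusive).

Compute the Hessian H = grad^2 f:
  H = [[4, -1], [-1, 8]]
Verify stationarity: grad f(x*) = H x* + g = (0, 0).
Eigenvalues of H: 3.7639, 8.2361.
Both eigenvalues > 0, so H is positive definite -> x* is a strict local min.

min


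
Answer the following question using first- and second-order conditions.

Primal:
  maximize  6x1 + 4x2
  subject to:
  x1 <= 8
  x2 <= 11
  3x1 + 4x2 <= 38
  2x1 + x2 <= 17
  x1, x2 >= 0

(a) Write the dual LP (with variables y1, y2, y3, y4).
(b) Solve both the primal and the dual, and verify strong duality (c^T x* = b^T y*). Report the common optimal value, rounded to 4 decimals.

The standard primal-dual pair for 'max c^T x s.t. A x <= b, x >= 0' is:
  Dual:  min b^T y  s.t.  A^T y >= c,  y >= 0.

So the dual LP is:
  minimize  8y1 + 11y2 + 38y3 + 17y4
  subject to:
    y1 + 3y3 + 2y4 >= 6
    y2 + 4y3 + y4 >= 4
    y1, y2, y3, y4 >= 0

Solving the primal: x* = (6, 5).
  primal value c^T x* = 56.
Solving the dual: y* = (0, 0, 0.4, 2.4).
  dual value b^T y* = 56.
Strong duality: c^T x* = b^T y*. Confirmed.

56


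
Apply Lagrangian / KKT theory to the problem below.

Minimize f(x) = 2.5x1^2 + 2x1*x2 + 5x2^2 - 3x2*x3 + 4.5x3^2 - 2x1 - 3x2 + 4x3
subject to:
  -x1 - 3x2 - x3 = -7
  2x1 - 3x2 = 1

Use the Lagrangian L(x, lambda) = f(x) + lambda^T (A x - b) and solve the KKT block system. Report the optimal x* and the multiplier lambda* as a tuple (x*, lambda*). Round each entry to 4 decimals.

Form the Lagrangian:
  L(x, lambda) = (1/2) x^T Q x + c^T x + lambda^T (A x - b)
Stationarity (grad_x L = 0): Q x + c + A^T lambda = 0.
Primal feasibility: A x = b.

This gives the KKT block system:
  [ Q   A^T ] [ x     ]   [-c ]
  [ A    0  ] [ lambda ] = [ b ]

Solving the linear system:
  x*      = (2.4154, 1.277, 0.7537)
  lambda* = (6.9524, -2.8393)
  f(x*)   = 22.9297

x* = (2.4154, 1.277, 0.7537), lambda* = (6.9524, -2.8393)


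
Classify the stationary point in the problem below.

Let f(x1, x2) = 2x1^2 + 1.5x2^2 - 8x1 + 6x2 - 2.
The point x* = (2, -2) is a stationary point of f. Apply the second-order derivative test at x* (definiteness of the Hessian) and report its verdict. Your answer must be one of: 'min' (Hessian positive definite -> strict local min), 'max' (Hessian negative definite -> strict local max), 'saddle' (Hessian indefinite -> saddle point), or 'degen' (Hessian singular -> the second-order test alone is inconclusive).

Compute the Hessian H = grad^2 f:
  H = [[4, 0], [0, 3]]
Verify stationarity: grad f(x*) = H x* + g = (0, 0).
Eigenvalues of H: 3, 4.
Both eigenvalues > 0, so H is positive definite -> x* is a strict local min.

min


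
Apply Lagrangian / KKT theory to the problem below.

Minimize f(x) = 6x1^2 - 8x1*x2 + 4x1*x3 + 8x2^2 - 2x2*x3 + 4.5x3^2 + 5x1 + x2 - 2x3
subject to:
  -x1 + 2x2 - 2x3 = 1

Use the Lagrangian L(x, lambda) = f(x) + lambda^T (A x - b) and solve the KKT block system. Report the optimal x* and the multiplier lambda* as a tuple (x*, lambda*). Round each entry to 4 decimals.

Form the Lagrangian:
  L(x, lambda) = (1/2) x^T Q x + c^T x + lambda^T (A x - b)
Stationarity (grad_x L = 0): Q x + c + A^T lambda = 0.
Primal feasibility: A x = b.

This gives the KKT block system:
  [ Q   A^T ] [ x     ]   [-c ]
  [ A    0  ] [ lambda ] = [ b ]

Solving the linear system:
  x*      = (-0.6132, -0.0047, -0.1981)
  lambda* = (-3.1132)
  f(x*)   = 0.2193

x* = (-0.6132, -0.0047, -0.1981), lambda* = (-3.1132)


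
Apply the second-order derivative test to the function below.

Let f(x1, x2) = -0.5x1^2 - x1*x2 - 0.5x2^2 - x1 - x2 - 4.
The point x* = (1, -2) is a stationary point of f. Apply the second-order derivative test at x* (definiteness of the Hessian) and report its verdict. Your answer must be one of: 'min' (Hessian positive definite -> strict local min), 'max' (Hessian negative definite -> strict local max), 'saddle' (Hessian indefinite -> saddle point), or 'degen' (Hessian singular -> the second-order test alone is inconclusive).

Compute the Hessian H = grad^2 f:
  H = [[-1, -1], [-1, -1]]
Verify stationarity: grad f(x*) = H x* + g = (0, 0).
Eigenvalues of H: -2, 0.
H has a zero eigenvalue (singular; negative semidefinite but not definite), so H is neither positive definite, negative definite, nor indefinite. The second-order test alone is inconclusive -> degen.
(Indeed, f is constant along the null direction of H through x*, so x* is not a strict local extremum.)

degen


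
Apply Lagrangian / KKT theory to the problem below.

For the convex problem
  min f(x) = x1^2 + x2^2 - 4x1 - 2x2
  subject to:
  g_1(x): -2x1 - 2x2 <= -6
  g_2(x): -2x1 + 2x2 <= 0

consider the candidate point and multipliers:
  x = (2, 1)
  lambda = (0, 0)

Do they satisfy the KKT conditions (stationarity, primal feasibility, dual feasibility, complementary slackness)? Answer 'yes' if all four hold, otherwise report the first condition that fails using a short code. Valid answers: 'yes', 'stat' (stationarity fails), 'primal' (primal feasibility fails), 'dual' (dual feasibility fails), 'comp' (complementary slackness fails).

Gradient of f: grad f(x) = Q x + c = (0, 0)
Constraint values g_i(x) = a_i^T x - b_i:
  g_1((2, 1)) = 0
  g_2((2, 1)) = -2
Stationarity residual: grad f(x) + sum_i lambda_i a_i = (0, 0)
  -> stationarity OK
Primal feasibility (all g_i <= 0): OK
Dual feasibility (all lambda_i >= 0): OK
Complementary slackness (lambda_i * g_i(x) = 0 for all i): OK

Verdict: yes, KKT holds.

yes


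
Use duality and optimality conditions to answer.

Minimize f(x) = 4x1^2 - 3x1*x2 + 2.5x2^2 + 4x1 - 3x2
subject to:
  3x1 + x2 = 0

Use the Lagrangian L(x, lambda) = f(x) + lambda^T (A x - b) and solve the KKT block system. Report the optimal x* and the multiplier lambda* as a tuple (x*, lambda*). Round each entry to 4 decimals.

Form the Lagrangian:
  L(x, lambda) = (1/2) x^T Q x + c^T x + lambda^T (A x - b)
Stationarity (grad_x L = 0): Q x + c + A^T lambda = 0.
Primal feasibility: A x = b.

This gives the KKT block system:
  [ Q   A^T ] [ x     ]   [-c ]
  [ A    0  ] [ lambda ] = [ b ]

Solving the linear system:
  x*      = (-0.1831, 0.5493)
  lambda* = (-0.2958)
  f(x*)   = -1.1901

x* = (-0.1831, 0.5493), lambda* = (-0.2958)


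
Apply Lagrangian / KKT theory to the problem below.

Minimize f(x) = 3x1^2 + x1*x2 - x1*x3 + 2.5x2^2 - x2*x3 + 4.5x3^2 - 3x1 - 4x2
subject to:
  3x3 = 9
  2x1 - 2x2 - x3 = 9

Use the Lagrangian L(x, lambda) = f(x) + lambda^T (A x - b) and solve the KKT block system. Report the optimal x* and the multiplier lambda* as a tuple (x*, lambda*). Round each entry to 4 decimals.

Form the Lagrangian:
  L(x, lambda) = (1/2) x^T Q x + c^T x + lambda^T (A x - b)
Stationarity (grad_x L = 0): Q x + c + A^T lambda = 0.
Primal feasibility: A x = b.

This gives the KKT block system:
  [ Q   A^T ] [ x     ]   [-c ]
  [ A    0  ] [ lambda ] = [ b ]

Solving the linear system:
  x*      = (3.7692, -2.2308, 3)
  lambda* = (-10.8846, -7.1923)
  f(x*)   = 80.1538

x* = (3.7692, -2.2308, 3), lambda* = (-10.8846, -7.1923)


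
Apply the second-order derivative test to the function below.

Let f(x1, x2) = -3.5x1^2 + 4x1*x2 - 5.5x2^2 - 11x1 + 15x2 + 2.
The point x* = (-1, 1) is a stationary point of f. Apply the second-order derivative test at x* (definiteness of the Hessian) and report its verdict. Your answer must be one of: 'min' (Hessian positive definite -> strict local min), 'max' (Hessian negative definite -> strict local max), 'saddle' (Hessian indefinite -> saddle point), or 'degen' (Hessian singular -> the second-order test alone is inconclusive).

Compute the Hessian H = grad^2 f:
  H = [[-7, 4], [4, -11]]
Verify stationarity: grad f(x*) = H x* + g = (0, 0).
Eigenvalues of H: -13.4721, -4.5279.
Both eigenvalues < 0, so H is negative definite -> x* is a strict local max.

max


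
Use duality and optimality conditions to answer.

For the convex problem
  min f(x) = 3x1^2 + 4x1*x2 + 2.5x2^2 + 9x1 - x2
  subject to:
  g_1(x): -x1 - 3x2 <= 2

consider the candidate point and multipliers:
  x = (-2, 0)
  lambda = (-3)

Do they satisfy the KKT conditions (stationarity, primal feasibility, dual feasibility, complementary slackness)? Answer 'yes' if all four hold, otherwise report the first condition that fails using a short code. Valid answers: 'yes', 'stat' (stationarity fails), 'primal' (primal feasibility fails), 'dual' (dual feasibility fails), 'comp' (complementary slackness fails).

Gradient of f: grad f(x) = Q x + c = (-3, -9)
Constraint values g_i(x) = a_i^T x - b_i:
  g_1((-2, 0)) = 0
Stationarity residual: grad f(x) + sum_i lambda_i a_i = (0, 0)
  -> stationarity OK
Primal feasibility (all g_i <= 0): OK
Dual feasibility (all lambda_i >= 0): FAILS
Complementary slackness (lambda_i * g_i(x) = 0 for all i): OK

Verdict: the first failing condition is dual_feasibility -> dual.

dual


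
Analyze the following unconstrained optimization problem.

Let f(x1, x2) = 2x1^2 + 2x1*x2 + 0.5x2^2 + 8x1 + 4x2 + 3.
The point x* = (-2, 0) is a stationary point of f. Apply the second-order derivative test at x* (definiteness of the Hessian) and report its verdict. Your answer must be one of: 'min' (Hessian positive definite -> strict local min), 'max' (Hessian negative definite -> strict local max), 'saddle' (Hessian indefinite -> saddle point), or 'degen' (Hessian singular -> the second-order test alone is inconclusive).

Compute the Hessian H = grad^2 f:
  H = [[4, 2], [2, 1]]
Verify stationarity: grad f(x*) = H x* + g = (0, 0).
Eigenvalues of H: 0, 5.
H has a zero eigenvalue (singular; positive semidefinite but not definite), so H is neither positive definite, negative definite, nor indefinite. The second-order test alone is inconclusive -> degen.
(Indeed, f is constant along the null direction of H through x*, so x* is not a strict local extremum.)

degen


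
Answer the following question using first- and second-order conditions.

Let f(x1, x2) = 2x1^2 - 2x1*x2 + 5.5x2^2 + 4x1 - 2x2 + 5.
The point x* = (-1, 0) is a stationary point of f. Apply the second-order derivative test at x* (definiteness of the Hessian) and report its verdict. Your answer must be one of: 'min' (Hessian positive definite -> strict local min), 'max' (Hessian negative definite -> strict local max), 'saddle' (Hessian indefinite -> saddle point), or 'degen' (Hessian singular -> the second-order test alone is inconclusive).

Compute the Hessian H = grad^2 f:
  H = [[4, -2], [-2, 11]]
Verify stationarity: grad f(x*) = H x* + g = (0, 0).
Eigenvalues of H: 3.4689, 11.5311.
Both eigenvalues > 0, so H is positive definite -> x* is a strict local min.

min


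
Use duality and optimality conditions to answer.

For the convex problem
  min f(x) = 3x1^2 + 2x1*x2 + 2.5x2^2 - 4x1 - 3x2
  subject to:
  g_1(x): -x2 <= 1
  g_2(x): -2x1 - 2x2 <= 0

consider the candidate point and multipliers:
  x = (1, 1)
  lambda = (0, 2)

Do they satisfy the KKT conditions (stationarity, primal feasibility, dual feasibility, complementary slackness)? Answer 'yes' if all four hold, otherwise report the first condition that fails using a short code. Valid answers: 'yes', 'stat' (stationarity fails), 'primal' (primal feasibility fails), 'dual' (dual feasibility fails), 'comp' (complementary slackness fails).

Gradient of f: grad f(x) = Q x + c = (4, 4)
Constraint values g_i(x) = a_i^T x - b_i:
  g_1((1, 1)) = -2
  g_2((1, 1)) = -4
Stationarity residual: grad f(x) + sum_i lambda_i a_i = (0, 0)
  -> stationarity OK
Primal feasibility (all g_i <= 0): OK
Dual feasibility (all lambda_i >= 0): OK
Complementary slackness (lambda_i * g_i(x) = 0 for all i): FAILS

Verdict: the first failing condition is complementary_slackness -> comp.

comp


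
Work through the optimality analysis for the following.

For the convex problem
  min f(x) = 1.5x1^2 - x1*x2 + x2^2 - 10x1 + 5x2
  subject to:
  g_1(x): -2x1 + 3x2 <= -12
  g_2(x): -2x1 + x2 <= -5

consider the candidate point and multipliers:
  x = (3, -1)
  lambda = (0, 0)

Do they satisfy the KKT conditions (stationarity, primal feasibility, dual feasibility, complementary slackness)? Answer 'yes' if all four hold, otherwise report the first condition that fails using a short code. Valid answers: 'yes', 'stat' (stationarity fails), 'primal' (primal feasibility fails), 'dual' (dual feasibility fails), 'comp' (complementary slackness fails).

Gradient of f: grad f(x) = Q x + c = (0, 0)
Constraint values g_i(x) = a_i^T x - b_i:
  g_1((3, -1)) = 3
  g_2((3, -1)) = -2
Stationarity residual: grad f(x) + sum_i lambda_i a_i = (0, 0)
  -> stationarity OK
Primal feasibility (all g_i <= 0): FAILS
Dual feasibility (all lambda_i >= 0): OK
Complementary slackness (lambda_i * g_i(x) = 0 for all i): OK

Verdict: the first failing condition is primal_feasibility -> primal.

primal


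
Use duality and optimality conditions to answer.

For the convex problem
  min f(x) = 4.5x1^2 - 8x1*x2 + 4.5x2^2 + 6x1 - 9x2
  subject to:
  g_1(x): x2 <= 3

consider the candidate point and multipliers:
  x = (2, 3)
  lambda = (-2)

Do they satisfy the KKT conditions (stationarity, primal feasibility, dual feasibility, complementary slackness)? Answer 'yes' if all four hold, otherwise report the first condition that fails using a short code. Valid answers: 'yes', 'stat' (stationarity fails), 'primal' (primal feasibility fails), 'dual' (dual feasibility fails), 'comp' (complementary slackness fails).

Gradient of f: grad f(x) = Q x + c = (0, 2)
Constraint values g_i(x) = a_i^T x - b_i:
  g_1((2, 3)) = 0
Stationarity residual: grad f(x) + sum_i lambda_i a_i = (0, 0)
  -> stationarity OK
Primal feasibility (all g_i <= 0): OK
Dual feasibility (all lambda_i >= 0): FAILS
Complementary slackness (lambda_i * g_i(x) = 0 for all i): OK

Verdict: the first failing condition is dual_feasibility -> dual.

dual


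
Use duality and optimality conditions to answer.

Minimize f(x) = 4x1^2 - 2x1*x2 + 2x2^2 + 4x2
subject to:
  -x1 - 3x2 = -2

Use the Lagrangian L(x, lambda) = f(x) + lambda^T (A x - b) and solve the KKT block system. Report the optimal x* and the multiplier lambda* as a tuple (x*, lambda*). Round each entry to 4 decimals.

Form the Lagrangian:
  L(x, lambda) = (1/2) x^T Q x + c^T x + lambda^T (A x - b)
Stationarity (grad_x L = 0): Q x + c + A^T lambda = 0.
Primal feasibility: A x = b.

This gives the KKT block system:
  [ Q   A^T ] [ x     ]   [-c ]
  [ A    0  ] [ lambda ] = [ b ]

Solving the linear system:
  x*      = (0.3636, 0.5455)
  lambda* = (1.8182)
  f(x*)   = 2.9091

x* = (0.3636, 0.5455), lambda* = (1.8182)


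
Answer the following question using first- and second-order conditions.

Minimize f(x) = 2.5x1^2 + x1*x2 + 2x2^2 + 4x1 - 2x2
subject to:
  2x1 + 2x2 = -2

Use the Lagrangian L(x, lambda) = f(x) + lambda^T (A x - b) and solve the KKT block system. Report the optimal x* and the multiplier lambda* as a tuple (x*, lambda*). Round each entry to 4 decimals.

Form the Lagrangian:
  L(x, lambda) = (1/2) x^T Q x + c^T x + lambda^T (A x - b)
Stationarity (grad_x L = 0): Q x + c + A^T lambda = 0.
Primal feasibility: A x = b.

This gives the KKT block system:
  [ Q   A^T ] [ x     ]   [-c ]
  [ A    0  ] [ lambda ] = [ b ]

Solving the linear system:
  x*      = (-1.2857, 0.2857)
  lambda* = (1.0714)
  f(x*)   = -1.7857

x* = (-1.2857, 0.2857), lambda* = (1.0714)


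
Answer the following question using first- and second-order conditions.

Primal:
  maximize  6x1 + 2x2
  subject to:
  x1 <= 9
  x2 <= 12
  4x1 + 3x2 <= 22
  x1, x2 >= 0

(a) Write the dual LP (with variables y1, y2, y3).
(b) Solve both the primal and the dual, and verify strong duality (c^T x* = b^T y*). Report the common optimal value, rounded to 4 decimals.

The standard primal-dual pair for 'max c^T x s.t. A x <= b, x >= 0' is:
  Dual:  min b^T y  s.t.  A^T y >= c,  y >= 0.

So the dual LP is:
  minimize  9y1 + 12y2 + 22y3
  subject to:
    y1 + 4y3 >= 6
    y2 + 3y3 >= 2
    y1, y2, y3 >= 0

Solving the primal: x* = (5.5, 0).
  primal value c^T x* = 33.
Solving the dual: y* = (0, 0, 1.5).
  dual value b^T y* = 33.
Strong duality: c^T x* = b^T y*. Confirmed.

33


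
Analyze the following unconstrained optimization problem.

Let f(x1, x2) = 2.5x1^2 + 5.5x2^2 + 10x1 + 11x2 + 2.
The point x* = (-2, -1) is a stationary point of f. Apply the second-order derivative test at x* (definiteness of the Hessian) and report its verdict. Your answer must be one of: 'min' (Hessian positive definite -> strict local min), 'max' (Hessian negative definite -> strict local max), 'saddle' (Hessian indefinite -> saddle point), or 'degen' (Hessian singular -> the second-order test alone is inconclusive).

Compute the Hessian H = grad^2 f:
  H = [[5, 0], [0, 11]]
Verify stationarity: grad f(x*) = H x* + g = (0, 0).
Eigenvalues of H: 5, 11.
Both eigenvalues > 0, so H is positive definite -> x* is a strict local min.

min


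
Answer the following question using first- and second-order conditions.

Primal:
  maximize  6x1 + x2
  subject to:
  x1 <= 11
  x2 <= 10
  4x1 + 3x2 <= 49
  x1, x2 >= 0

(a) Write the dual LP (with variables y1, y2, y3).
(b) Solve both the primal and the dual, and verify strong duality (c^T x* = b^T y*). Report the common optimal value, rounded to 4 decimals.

The standard primal-dual pair for 'max c^T x s.t. A x <= b, x >= 0' is:
  Dual:  min b^T y  s.t.  A^T y >= c,  y >= 0.

So the dual LP is:
  minimize  11y1 + 10y2 + 49y3
  subject to:
    y1 + 4y3 >= 6
    y2 + 3y3 >= 1
    y1, y2, y3 >= 0

Solving the primal: x* = (11, 1.6667).
  primal value c^T x* = 67.6667.
Solving the dual: y* = (4.6667, 0, 0.3333).
  dual value b^T y* = 67.6667.
Strong duality: c^T x* = b^T y*. Confirmed.

67.6667


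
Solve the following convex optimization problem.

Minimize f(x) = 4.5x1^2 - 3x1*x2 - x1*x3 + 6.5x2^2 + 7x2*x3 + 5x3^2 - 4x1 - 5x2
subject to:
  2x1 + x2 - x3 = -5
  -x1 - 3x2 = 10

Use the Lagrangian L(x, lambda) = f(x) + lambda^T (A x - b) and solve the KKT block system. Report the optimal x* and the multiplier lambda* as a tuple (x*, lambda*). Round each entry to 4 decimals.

Form the Lagrangian:
  L(x, lambda) = (1/2) x^T Q x + c^T x + lambda^T (A x - b)
Stationarity (grad_x L = 0): Q x + c + A^T lambda = 0.
Primal feasibility: A x = b.

This gives the KKT block system:
  [ Q   A^T ] [ x     ]   [-c ]
  [ A    0  ] [ lambda ] = [ b ]

Solving the linear system:
  x*      = (-0.187, -3.271, 1.355)
  lambda* = (-9.1603, -15.5458)
  f(x*)   = 63.3798

x* = (-0.187, -3.271, 1.355), lambda* = (-9.1603, -15.5458)


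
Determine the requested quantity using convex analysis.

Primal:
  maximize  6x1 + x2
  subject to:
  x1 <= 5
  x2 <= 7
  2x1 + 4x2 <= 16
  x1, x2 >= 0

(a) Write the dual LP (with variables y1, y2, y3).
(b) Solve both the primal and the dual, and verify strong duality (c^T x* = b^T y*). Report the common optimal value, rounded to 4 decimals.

The standard primal-dual pair for 'max c^T x s.t. A x <= b, x >= 0' is:
  Dual:  min b^T y  s.t.  A^T y >= c,  y >= 0.

So the dual LP is:
  minimize  5y1 + 7y2 + 16y3
  subject to:
    y1 + 2y3 >= 6
    y2 + 4y3 >= 1
    y1, y2, y3 >= 0

Solving the primal: x* = (5, 1.5).
  primal value c^T x* = 31.5.
Solving the dual: y* = (5.5, 0, 0.25).
  dual value b^T y* = 31.5.
Strong duality: c^T x* = b^T y*. Confirmed.

31.5


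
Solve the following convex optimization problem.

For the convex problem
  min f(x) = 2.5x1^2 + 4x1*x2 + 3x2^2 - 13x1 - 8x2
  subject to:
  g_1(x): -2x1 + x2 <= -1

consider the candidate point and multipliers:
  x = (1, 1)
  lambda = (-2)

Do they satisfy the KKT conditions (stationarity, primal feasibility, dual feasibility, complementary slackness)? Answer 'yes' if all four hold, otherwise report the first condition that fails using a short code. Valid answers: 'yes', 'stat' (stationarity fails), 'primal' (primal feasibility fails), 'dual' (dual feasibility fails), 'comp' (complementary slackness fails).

Gradient of f: grad f(x) = Q x + c = (-4, 2)
Constraint values g_i(x) = a_i^T x - b_i:
  g_1((1, 1)) = 0
Stationarity residual: grad f(x) + sum_i lambda_i a_i = (0, 0)
  -> stationarity OK
Primal feasibility (all g_i <= 0): OK
Dual feasibility (all lambda_i >= 0): FAILS
Complementary slackness (lambda_i * g_i(x) = 0 for all i): OK

Verdict: the first failing condition is dual_feasibility -> dual.

dual


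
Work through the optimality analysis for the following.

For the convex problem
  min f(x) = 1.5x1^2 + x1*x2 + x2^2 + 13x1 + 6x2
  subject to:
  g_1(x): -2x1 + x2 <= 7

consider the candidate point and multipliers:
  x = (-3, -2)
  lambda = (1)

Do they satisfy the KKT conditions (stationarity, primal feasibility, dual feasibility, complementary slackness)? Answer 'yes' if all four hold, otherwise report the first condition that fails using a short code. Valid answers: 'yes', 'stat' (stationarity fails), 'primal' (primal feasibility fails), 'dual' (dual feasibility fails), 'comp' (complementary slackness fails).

Gradient of f: grad f(x) = Q x + c = (2, -1)
Constraint values g_i(x) = a_i^T x - b_i:
  g_1((-3, -2)) = -3
Stationarity residual: grad f(x) + sum_i lambda_i a_i = (0, 0)
  -> stationarity OK
Primal feasibility (all g_i <= 0): OK
Dual feasibility (all lambda_i >= 0): OK
Complementary slackness (lambda_i * g_i(x) = 0 for all i): FAILS

Verdict: the first failing condition is complementary_slackness -> comp.

comp


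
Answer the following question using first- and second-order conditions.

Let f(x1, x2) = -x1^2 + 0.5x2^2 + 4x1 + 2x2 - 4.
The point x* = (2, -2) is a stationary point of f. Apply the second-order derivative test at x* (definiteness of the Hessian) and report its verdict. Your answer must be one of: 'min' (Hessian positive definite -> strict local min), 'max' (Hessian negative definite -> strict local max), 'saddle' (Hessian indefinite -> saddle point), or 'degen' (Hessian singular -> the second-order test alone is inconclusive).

Compute the Hessian H = grad^2 f:
  H = [[-2, 0], [0, 1]]
Verify stationarity: grad f(x*) = H x* + g = (0, 0).
Eigenvalues of H: -2, 1.
Eigenvalues have mixed signs, so H is indefinite -> x* is a saddle point.

saddle


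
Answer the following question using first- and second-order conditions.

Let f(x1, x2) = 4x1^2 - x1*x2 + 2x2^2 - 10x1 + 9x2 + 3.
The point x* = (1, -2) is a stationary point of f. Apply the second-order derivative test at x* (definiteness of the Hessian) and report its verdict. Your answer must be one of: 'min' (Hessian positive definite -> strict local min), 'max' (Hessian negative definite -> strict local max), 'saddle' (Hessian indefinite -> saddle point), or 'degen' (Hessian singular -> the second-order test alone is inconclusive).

Compute the Hessian H = grad^2 f:
  H = [[8, -1], [-1, 4]]
Verify stationarity: grad f(x*) = H x* + g = (0, 0).
Eigenvalues of H: 3.7639, 8.2361.
Both eigenvalues > 0, so H is positive definite -> x* is a strict local min.

min


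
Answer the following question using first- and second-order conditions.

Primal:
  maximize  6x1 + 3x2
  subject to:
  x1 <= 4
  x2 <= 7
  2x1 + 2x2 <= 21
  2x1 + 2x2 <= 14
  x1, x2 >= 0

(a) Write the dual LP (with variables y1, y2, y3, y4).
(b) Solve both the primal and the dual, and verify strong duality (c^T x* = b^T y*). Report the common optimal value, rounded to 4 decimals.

The standard primal-dual pair for 'max c^T x s.t. A x <= b, x >= 0' is:
  Dual:  min b^T y  s.t.  A^T y >= c,  y >= 0.

So the dual LP is:
  minimize  4y1 + 7y2 + 21y3 + 14y4
  subject to:
    y1 + 2y3 + 2y4 >= 6
    y2 + 2y3 + 2y4 >= 3
    y1, y2, y3, y4 >= 0

Solving the primal: x* = (4, 3).
  primal value c^T x* = 33.
Solving the dual: y* = (3, 0, 0, 1.5).
  dual value b^T y* = 33.
Strong duality: c^T x* = b^T y*. Confirmed.

33


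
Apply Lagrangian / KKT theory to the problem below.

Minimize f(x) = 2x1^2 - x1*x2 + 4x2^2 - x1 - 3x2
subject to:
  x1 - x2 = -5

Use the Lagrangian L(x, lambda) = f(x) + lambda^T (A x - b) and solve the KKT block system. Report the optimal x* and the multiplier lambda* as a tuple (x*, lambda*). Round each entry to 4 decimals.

Form the Lagrangian:
  L(x, lambda) = (1/2) x^T Q x + c^T x + lambda^T (A x - b)
Stationarity (grad_x L = 0): Q x + c + A^T lambda = 0.
Primal feasibility: A x = b.

This gives the KKT block system:
  [ Q   A^T ] [ x     ]   [-c ]
  [ A    0  ] [ lambda ] = [ b ]

Solving the linear system:
  x*      = (-3.1, 1.9)
  lambda* = (15.3)
  f(x*)   = 36.95

x* = (-3.1, 1.9), lambda* = (15.3)


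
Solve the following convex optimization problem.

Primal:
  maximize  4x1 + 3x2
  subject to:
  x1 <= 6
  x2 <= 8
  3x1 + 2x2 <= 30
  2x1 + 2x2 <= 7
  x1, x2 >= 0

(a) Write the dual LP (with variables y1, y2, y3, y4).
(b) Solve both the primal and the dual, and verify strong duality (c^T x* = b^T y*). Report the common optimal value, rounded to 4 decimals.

The standard primal-dual pair for 'max c^T x s.t. A x <= b, x >= 0' is:
  Dual:  min b^T y  s.t.  A^T y >= c,  y >= 0.

So the dual LP is:
  minimize  6y1 + 8y2 + 30y3 + 7y4
  subject to:
    y1 + 3y3 + 2y4 >= 4
    y2 + 2y3 + 2y4 >= 3
    y1, y2, y3, y4 >= 0

Solving the primal: x* = (3.5, 0).
  primal value c^T x* = 14.
Solving the dual: y* = (0, 0, 0, 2).
  dual value b^T y* = 14.
Strong duality: c^T x* = b^T y*. Confirmed.

14


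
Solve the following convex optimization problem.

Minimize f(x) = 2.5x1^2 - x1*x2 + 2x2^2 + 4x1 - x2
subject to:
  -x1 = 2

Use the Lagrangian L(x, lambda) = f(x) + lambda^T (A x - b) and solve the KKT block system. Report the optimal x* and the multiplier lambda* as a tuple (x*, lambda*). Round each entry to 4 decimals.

Form the Lagrangian:
  L(x, lambda) = (1/2) x^T Q x + c^T x + lambda^T (A x - b)
Stationarity (grad_x L = 0): Q x + c + A^T lambda = 0.
Primal feasibility: A x = b.

This gives the KKT block system:
  [ Q   A^T ] [ x     ]   [-c ]
  [ A    0  ] [ lambda ] = [ b ]

Solving the linear system:
  x*      = (-2, -0.25)
  lambda* = (-5.75)
  f(x*)   = 1.875

x* = (-2, -0.25), lambda* = (-5.75)


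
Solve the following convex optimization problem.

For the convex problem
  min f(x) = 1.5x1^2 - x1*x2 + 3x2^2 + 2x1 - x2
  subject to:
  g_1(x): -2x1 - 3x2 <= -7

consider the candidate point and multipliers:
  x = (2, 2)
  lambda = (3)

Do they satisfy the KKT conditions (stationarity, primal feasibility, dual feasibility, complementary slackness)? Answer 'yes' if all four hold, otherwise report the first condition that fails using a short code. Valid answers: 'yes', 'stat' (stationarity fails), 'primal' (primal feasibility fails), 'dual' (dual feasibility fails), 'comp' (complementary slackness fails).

Gradient of f: grad f(x) = Q x + c = (6, 9)
Constraint values g_i(x) = a_i^T x - b_i:
  g_1((2, 2)) = -3
Stationarity residual: grad f(x) + sum_i lambda_i a_i = (0, 0)
  -> stationarity OK
Primal feasibility (all g_i <= 0): OK
Dual feasibility (all lambda_i >= 0): OK
Complementary slackness (lambda_i * g_i(x) = 0 for all i): FAILS

Verdict: the first failing condition is complementary_slackness -> comp.

comp


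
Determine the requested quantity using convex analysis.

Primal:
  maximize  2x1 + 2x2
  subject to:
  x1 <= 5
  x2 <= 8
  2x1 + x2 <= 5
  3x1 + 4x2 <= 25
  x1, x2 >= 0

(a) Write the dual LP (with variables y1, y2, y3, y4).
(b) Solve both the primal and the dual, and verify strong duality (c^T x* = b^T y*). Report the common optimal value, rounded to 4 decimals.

The standard primal-dual pair for 'max c^T x s.t. A x <= b, x >= 0' is:
  Dual:  min b^T y  s.t.  A^T y >= c,  y >= 0.

So the dual LP is:
  minimize  5y1 + 8y2 + 5y3 + 25y4
  subject to:
    y1 + 2y3 + 3y4 >= 2
    y2 + y3 + 4y4 >= 2
    y1, y2, y3, y4 >= 0

Solving the primal: x* = (0, 5).
  primal value c^T x* = 10.
Solving the dual: y* = (0, 0, 2, 0).
  dual value b^T y* = 10.
Strong duality: c^T x* = b^T y*. Confirmed.

10


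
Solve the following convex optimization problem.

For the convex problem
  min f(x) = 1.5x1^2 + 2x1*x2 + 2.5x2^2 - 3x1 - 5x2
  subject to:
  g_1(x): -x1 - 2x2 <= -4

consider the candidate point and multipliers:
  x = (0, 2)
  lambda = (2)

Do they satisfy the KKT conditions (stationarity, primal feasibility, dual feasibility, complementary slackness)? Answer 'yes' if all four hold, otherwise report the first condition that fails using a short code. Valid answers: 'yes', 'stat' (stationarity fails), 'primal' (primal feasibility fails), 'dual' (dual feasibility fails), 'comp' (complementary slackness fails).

Gradient of f: grad f(x) = Q x + c = (1, 5)
Constraint values g_i(x) = a_i^T x - b_i:
  g_1((0, 2)) = 0
Stationarity residual: grad f(x) + sum_i lambda_i a_i = (-1, 1)
  -> stationarity FAILS
Primal feasibility (all g_i <= 0): OK
Dual feasibility (all lambda_i >= 0): OK
Complementary slackness (lambda_i * g_i(x) = 0 for all i): OK

Verdict: the first failing condition is stationarity -> stat.

stat


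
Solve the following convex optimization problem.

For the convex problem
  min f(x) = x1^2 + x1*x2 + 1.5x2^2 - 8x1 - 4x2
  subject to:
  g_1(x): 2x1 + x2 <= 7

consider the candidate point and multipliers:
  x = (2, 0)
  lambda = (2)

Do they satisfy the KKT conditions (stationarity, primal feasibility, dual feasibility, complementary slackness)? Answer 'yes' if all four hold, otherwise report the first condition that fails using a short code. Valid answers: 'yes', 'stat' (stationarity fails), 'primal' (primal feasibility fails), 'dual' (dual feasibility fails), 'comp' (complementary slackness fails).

Gradient of f: grad f(x) = Q x + c = (-4, -2)
Constraint values g_i(x) = a_i^T x - b_i:
  g_1((2, 0)) = -3
Stationarity residual: grad f(x) + sum_i lambda_i a_i = (0, 0)
  -> stationarity OK
Primal feasibility (all g_i <= 0): OK
Dual feasibility (all lambda_i >= 0): OK
Complementary slackness (lambda_i * g_i(x) = 0 for all i): FAILS

Verdict: the first failing condition is complementary_slackness -> comp.

comp


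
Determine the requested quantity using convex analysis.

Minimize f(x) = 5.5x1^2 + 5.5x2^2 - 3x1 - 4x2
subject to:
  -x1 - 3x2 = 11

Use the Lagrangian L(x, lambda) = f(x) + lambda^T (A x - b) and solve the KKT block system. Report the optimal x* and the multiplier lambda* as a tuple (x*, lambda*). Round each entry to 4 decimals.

Form the Lagrangian:
  L(x, lambda) = (1/2) x^T Q x + c^T x + lambda^T (A x - b)
Stationarity (grad_x L = 0): Q x + c + A^T lambda = 0.
Primal feasibility: A x = b.

This gives the KKT block system:
  [ Q   A^T ] [ x     ]   [-c ]
  [ A    0  ] [ lambda ] = [ b ]

Solving the linear system:
  x*      = (-0.9636, -3.3455)
  lambda* = (-13.6)
  f(x*)   = 82.9364

x* = (-0.9636, -3.3455), lambda* = (-13.6)
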